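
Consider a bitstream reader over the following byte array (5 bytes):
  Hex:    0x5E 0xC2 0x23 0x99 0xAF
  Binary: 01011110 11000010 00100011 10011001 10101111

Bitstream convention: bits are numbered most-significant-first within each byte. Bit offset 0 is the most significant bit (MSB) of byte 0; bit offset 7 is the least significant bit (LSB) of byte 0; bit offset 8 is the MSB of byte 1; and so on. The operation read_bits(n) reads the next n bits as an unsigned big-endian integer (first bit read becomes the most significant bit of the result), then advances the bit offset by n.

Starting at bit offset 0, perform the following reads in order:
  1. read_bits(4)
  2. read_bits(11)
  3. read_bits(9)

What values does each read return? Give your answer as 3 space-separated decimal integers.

Answer: 5 1889 35

Derivation:
Read 1: bits[0:4] width=4 -> value=5 (bin 0101); offset now 4 = byte 0 bit 4; 36 bits remain
Read 2: bits[4:15] width=11 -> value=1889 (bin 11101100001); offset now 15 = byte 1 bit 7; 25 bits remain
Read 3: bits[15:24] width=9 -> value=35 (bin 000100011); offset now 24 = byte 3 bit 0; 16 bits remain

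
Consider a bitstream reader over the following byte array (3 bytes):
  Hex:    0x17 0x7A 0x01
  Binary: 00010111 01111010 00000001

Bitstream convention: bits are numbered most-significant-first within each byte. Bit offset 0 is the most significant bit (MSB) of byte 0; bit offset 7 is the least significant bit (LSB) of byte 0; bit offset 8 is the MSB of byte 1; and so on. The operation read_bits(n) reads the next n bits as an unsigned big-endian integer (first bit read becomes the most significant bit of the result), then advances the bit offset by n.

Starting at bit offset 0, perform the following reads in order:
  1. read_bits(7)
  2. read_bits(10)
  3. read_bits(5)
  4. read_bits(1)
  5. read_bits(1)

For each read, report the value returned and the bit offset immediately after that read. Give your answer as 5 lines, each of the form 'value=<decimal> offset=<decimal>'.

Answer: value=11 offset=7
value=756 offset=17
value=0 offset=22
value=0 offset=23
value=1 offset=24

Derivation:
Read 1: bits[0:7] width=7 -> value=11 (bin 0001011); offset now 7 = byte 0 bit 7; 17 bits remain
Read 2: bits[7:17] width=10 -> value=756 (bin 1011110100); offset now 17 = byte 2 bit 1; 7 bits remain
Read 3: bits[17:22] width=5 -> value=0 (bin 00000); offset now 22 = byte 2 bit 6; 2 bits remain
Read 4: bits[22:23] width=1 -> value=0 (bin 0); offset now 23 = byte 2 bit 7; 1 bits remain
Read 5: bits[23:24] width=1 -> value=1 (bin 1); offset now 24 = byte 3 bit 0; 0 bits remain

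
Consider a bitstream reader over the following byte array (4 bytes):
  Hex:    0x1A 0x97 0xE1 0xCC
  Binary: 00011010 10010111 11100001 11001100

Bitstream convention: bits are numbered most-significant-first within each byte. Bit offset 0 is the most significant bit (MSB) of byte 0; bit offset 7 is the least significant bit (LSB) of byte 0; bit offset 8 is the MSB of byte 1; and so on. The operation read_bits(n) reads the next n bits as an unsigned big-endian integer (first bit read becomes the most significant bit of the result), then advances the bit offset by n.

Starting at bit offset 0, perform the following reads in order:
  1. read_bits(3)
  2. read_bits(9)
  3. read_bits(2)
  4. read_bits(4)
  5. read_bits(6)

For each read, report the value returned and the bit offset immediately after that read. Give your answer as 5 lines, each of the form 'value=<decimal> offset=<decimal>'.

Answer: value=0 offset=3
value=425 offset=12
value=1 offset=14
value=15 offset=18
value=33 offset=24

Derivation:
Read 1: bits[0:3] width=3 -> value=0 (bin 000); offset now 3 = byte 0 bit 3; 29 bits remain
Read 2: bits[3:12] width=9 -> value=425 (bin 110101001); offset now 12 = byte 1 bit 4; 20 bits remain
Read 3: bits[12:14] width=2 -> value=1 (bin 01); offset now 14 = byte 1 bit 6; 18 bits remain
Read 4: bits[14:18] width=4 -> value=15 (bin 1111); offset now 18 = byte 2 bit 2; 14 bits remain
Read 5: bits[18:24] width=6 -> value=33 (bin 100001); offset now 24 = byte 3 bit 0; 8 bits remain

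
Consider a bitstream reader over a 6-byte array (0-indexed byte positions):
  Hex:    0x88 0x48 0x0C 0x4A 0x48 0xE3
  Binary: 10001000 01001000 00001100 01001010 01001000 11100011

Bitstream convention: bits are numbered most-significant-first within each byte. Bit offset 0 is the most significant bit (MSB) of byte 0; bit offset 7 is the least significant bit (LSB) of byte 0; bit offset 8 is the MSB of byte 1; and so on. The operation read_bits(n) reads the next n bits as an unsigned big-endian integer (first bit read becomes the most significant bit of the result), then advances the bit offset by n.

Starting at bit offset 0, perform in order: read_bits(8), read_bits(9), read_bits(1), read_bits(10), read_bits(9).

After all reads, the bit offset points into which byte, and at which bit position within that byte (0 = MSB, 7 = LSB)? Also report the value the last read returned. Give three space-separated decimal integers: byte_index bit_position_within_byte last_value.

Answer: 4 5 329

Derivation:
Read 1: bits[0:8] width=8 -> value=136 (bin 10001000); offset now 8 = byte 1 bit 0; 40 bits remain
Read 2: bits[8:17] width=9 -> value=144 (bin 010010000); offset now 17 = byte 2 bit 1; 31 bits remain
Read 3: bits[17:18] width=1 -> value=0 (bin 0); offset now 18 = byte 2 bit 2; 30 bits remain
Read 4: bits[18:28] width=10 -> value=196 (bin 0011000100); offset now 28 = byte 3 bit 4; 20 bits remain
Read 5: bits[28:37] width=9 -> value=329 (bin 101001001); offset now 37 = byte 4 bit 5; 11 bits remain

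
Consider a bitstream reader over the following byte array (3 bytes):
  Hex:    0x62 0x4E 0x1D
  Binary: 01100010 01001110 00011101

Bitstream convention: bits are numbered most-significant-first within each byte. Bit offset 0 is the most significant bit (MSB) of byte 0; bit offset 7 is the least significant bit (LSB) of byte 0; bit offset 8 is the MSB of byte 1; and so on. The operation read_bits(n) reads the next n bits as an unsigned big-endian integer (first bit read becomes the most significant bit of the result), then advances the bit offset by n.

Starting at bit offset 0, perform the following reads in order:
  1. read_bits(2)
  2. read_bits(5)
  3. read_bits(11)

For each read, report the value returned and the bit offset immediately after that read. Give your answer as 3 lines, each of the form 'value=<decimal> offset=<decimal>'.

Read 1: bits[0:2] width=2 -> value=1 (bin 01); offset now 2 = byte 0 bit 2; 22 bits remain
Read 2: bits[2:7] width=5 -> value=17 (bin 10001); offset now 7 = byte 0 bit 7; 17 bits remain
Read 3: bits[7:18] width=11 -> value=312 (bin 00100111000); offset now 18 = byte 2 bit 2; 6 bits remain

Answer: value=1 offset=2
value=17 offset=7
value=312 offset=18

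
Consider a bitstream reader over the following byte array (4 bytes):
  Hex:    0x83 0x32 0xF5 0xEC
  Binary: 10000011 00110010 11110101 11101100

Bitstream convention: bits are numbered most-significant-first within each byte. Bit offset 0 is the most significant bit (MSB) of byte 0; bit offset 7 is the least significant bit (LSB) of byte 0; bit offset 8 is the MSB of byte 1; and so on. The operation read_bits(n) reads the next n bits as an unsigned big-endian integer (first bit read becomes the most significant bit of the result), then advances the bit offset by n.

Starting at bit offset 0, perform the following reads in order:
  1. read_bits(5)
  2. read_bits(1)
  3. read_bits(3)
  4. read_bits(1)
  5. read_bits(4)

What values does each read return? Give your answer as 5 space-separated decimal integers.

Answer: 16 0 6 0 12

Derivation:
Read 1: bits[0:5] width=5 -> value=16 (bin 10000); offset now 5 = byte 0 bit 5; 27 bits remain
Read 2: bits[5:6] width=1 -> value=0 (bin 0); offset now 6 = byte 0 bit 6; 26 bits remain
Read 3: bits[6:9] width=3 -> value=6 (bin 110); offset now 9 = byte 1 bit 1; 23 bits remain
Read 4: bits[9:10] width=1 -> value=0 (bin 0); offset now 10 = byte 1 bit 2; 22 bits remain
Read 5: bits[10:14] width=4 -> value=12 (bin 1100); offset now 14 = byte 1 bit 6; 18 bits remain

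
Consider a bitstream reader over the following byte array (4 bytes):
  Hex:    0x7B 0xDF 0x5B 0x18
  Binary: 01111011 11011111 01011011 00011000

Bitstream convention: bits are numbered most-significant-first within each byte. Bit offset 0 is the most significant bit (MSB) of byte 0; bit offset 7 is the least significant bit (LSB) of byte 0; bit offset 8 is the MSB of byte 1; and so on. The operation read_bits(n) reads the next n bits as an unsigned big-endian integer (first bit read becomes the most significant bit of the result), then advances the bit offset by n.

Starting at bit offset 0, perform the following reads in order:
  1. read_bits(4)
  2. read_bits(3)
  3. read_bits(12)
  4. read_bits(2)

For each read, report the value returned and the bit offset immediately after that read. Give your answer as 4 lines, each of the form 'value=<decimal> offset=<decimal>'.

Read 1: bits[0:4] width=4 -> value=7 (bin 0111); offset now 4 = byte 0 bit 4; 28 bits remain
Read 2: bits[4:7] width=3 -> value=5 (bin 101); offset now 7 = byte 0 bit 7; 25 bits remain
Read 3: bits[7:19] width=12 -> value=3834 (bin 111011111010); offset now 19 = byte 2 bit 3; 13 bits remain
Read 4: bits[19:21] width=2 -> value=3 (bin 11); offset now 21 = byte 2 bit 5; 11 bits remain

Answer: value=7 offset=4
value=5 offset=7
value=3834 offset=19
value=3 offset=21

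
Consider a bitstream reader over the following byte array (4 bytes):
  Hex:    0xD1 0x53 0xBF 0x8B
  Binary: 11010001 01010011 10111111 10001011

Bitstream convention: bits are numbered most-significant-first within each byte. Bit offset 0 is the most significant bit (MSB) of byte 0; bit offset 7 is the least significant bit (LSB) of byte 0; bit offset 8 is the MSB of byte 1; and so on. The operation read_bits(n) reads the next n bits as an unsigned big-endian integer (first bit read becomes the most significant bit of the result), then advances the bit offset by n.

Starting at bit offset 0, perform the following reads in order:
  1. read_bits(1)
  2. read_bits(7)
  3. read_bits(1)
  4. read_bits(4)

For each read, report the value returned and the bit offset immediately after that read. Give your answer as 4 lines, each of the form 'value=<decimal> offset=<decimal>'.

Read 1: bits[0:1] width=1 -> value=1 (bin 1); offset now 1 = byte 0 bit 1; 31 bits remain
Read 2: bits[1:8] width=7 -> value=81 (bin 1010001); offset now 8 = byte 1 bit 0; 24 bits remain
Read 3: bits[8:9] width=1 -> value=0 (bin 0); offset now 9 = byte 1 bit 1; 23 bits remain
Read 4: bits[9:13] width=4 -> value=10 (bin 1010); offset now 13 = byte 1 bit 5; 19 bits remain

Answer: value=1 offset=1
value=81 offset=8
value=0 offset=9
value=10 offset=13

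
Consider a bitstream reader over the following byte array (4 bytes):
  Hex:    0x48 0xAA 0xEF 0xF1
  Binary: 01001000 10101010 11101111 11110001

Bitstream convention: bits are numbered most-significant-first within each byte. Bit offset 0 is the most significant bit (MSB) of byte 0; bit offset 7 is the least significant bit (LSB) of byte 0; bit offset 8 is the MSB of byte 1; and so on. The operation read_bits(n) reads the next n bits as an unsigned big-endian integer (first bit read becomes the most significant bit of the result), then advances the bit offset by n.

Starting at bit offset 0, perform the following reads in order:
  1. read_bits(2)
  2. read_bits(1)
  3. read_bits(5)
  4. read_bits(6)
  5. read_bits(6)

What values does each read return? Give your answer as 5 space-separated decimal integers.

Read 1: bits[0:2] width=2 -> value=1 (bin 01); offset now 2 = byte 0 bit 2; 30 bits remain
Read 2: bits[2:3] width=1 -> value=0 (bin 0); offset now 3 = byte 0 bit 3; 29 bits remain
Read 3: bits[3:8] width=5 -> value=8 (bin 01000); offset now 8 = byte 1 bit 0; 24 bits remain
Read 4: bits[8:14] width=6 -> value=42 (bin 101010); offset now 14 = byte 1 bit 6; 18 bits remain
Read 5: bits[14:20] width=6 -> value=46 (bin 101110); offset now 20 = byte 2 bit 4; 12 bits remain

Answer: 1 0 8 42 46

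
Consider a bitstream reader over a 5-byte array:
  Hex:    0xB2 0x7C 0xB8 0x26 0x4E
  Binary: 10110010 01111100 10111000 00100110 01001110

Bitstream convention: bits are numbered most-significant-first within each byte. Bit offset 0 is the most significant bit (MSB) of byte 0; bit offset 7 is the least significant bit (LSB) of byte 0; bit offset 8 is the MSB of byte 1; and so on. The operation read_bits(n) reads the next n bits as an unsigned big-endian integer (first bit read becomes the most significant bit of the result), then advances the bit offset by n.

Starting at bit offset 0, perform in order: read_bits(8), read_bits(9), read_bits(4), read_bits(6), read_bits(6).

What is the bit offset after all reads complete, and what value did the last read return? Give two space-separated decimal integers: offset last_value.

Read 1: bits[0:8] width=8 -> value=178 (bin 10110010); offset now 8 = byte 1 bit 0; 32 bits remain
Read 2: bits[8:17] width=9 -> value=249 (bin 011111001); offset now 17 = byte 2 bit 1; 23 bits remain
Read 3: bits[17:21] width=4 -> value=7 (bin 0111); offset now 21 = byte 2 bit 5; 19 bits remain
Read 4: bits[21:27] width=6 -> value=1 (bin 000001); offset now 27 = byte 3 bit 3; 13 bits remain
Read 5: bits[27:33] width=6 -> value=12 (bin 001100); offset now 33 = byte 4 bit 1; 7 bits remain

Answer: 33 12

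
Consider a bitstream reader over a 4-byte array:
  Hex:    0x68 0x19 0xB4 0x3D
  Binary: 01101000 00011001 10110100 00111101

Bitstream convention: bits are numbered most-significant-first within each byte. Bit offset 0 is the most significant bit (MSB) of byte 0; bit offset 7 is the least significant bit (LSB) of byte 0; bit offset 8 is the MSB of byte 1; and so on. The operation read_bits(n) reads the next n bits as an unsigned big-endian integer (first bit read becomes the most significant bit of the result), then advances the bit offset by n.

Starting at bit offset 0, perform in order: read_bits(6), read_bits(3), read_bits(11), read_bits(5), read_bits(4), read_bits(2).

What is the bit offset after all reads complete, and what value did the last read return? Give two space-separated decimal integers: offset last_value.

Read 1: bits[0:6] width=6 -> value=26 (bin 011010); offset now 6 = byte 0 bit 6; 26 bits remain
Read 2: bits[6:9] width=3 -> value=0 (bin 000); offset now 9 = byte 1 bit 1; 23 bits remain
Read 3: bits[9:20] width=11 -> value=411 (bin 00110011011); offset now 20 = byte 2 bit 4; 12 bits remain
Read 4: bits[20:25] width=5 -> value=8 (bin 01000); offset now 25 = byte 3 bit 1; 7 bits remain
Read 5: bits[25:29] width=4 -> value=7 (bin 0111); offset now 29 = byte 3 bit 5; 3 bits remain
Read 6: bits[29:31] width=2 -> value=2 (bin 10); offset now 31 = byte 3 bit 7; 1 bits remain

Answer: 31 2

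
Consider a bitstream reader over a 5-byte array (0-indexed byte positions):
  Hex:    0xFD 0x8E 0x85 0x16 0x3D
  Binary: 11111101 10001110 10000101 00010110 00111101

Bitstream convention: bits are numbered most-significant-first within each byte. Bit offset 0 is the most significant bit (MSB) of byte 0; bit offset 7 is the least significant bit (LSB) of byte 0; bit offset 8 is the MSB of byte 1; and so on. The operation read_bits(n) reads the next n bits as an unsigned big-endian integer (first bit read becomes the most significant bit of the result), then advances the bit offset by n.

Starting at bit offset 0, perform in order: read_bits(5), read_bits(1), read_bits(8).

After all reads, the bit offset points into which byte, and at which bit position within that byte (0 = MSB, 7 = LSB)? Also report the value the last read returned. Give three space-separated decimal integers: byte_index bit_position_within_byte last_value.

Answer: 1 6 99

Derivation:
Read 1: bits[0:5] width=5 -> value=31 (bin 11111); offset now 5 = byte 0 bit 5; 35 bits remain
Read 2: bits[5:6] width=1 -> value=1 (bin 1); offset now 6 = byte 0 bit 6; 34 bits remain
Read 3: bits[6:14] width=8 -> value=99 (bin 01100011); offset now 14 = byte 1 bit 6; 26 bits remain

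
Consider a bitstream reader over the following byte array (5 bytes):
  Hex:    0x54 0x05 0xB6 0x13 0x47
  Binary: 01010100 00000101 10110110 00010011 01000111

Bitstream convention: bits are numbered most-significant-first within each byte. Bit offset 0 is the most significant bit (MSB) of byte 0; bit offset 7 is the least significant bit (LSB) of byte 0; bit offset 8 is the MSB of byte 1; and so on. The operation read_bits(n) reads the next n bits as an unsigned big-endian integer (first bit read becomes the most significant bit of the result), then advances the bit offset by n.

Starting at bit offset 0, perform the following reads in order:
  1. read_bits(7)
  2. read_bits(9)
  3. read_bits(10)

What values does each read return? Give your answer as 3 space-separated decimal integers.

Read 1: bits[0:7] width=7 -> value=42 (bin 0101010); offset now 7 = byte 0 bit 7; 33 bits remain
Read 2: bits[7:16] width=9 -> value=5 (bin 000000101); offset now 16 = byte 2 bit 0; 24 bits remain
Read 3: bits[16:26] width=10 -> value=728 (bin 1011011000); offset now 26 = byte 3 bit 2; 14 bits remain

Answer: 42 5 728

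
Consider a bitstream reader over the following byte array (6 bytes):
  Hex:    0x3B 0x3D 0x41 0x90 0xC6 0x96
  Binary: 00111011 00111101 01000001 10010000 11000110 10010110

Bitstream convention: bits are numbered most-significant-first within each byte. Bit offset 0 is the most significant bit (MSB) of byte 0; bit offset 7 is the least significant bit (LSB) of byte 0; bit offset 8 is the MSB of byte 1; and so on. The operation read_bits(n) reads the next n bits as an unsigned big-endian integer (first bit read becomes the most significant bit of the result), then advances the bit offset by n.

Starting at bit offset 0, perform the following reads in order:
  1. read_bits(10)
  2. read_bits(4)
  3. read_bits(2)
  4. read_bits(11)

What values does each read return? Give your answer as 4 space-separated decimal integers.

Read 1: bits[0:10] width=10 -> value=236 (bin 0011101100); offset now 10 = byte 1 bit 2; 38 bits remain
Read 2: bits[10:14] width=4 -> value=15 (bin 1111); offset now 14 = byte 1 bit 6; 34 bits remain
Read 3: bits[14:16] width=2 -> value=1 (bin 01); offset now 16 = byte 2 bit 0; 32 bits remain
Read 4: bits[16:27] width=11 -> value=524 (bin 01000001100); offset now 27 = byte 3 bit 3; 21 bits remain

Answer: 236 15 1 524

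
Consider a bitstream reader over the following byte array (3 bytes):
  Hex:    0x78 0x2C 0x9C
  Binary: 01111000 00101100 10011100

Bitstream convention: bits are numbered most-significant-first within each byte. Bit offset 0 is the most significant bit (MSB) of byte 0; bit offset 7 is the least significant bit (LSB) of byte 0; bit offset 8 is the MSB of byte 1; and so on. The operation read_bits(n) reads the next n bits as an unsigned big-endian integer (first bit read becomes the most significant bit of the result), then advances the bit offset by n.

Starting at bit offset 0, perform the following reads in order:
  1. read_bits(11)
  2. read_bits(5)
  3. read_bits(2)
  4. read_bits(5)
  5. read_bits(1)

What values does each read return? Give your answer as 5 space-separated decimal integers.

Answer: 961 12 2 14 0

Derivation:
Read 1: bits[0:11] width=11 -> value=961 (bin 01111000001); offset now 11 = byte 1 bit 3; 13 bits remain
Read 2: bits[11:16] width=5 -> value=12 (bin 01100); offset now 16 = byte 2 bit 0; 8 bits remain
Read 3: bits[16:18] width=2 -> value=2 (bin 10); offset now 18 = byte 2 bit 2; 6 bits remain
Read 4: bits[18:23] width=5 -> value=14 (bin 01110); offset now 23 = byte 2 bit 7; 1 bits remain
Read 5: bits[23:24] width=1 -> value=0 (bin 0); offset now 24 = byte 3 bit 0; 0 bits remain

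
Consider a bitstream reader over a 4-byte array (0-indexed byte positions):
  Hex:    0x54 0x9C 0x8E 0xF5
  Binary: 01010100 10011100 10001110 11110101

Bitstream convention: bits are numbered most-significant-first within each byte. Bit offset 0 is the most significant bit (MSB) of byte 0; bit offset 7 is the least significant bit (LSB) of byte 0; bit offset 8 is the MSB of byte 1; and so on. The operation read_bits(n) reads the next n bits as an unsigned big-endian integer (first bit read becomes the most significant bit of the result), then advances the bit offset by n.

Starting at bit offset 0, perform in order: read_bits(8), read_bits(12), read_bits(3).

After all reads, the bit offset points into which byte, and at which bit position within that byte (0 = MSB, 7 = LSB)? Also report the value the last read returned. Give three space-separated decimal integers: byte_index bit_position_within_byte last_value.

Read 1: bits[0:8] width=8 -> value=84 (bin 01010100); offset now 8 = byte 1 bit 0; 24 bits remain
Read 2: bits[8:20] width=12 -> value=2504 (bin 100111001000); offset now 20 = byte 2 bit 4; 12 bits remain
Read 3: bits[20:23] width=3 -> value=7 (bin 111); offset now 23 = byte 2 bit 7; 9 bits remain

Answer: 2 7 7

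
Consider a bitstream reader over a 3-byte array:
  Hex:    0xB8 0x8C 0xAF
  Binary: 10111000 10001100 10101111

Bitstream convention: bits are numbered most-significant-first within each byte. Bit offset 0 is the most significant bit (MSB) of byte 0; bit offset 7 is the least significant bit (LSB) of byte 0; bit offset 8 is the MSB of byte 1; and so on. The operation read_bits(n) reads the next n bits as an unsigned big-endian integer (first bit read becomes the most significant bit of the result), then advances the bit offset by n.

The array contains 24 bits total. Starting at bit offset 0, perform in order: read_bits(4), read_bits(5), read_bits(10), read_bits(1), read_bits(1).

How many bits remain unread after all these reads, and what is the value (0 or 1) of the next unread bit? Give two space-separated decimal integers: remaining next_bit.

Answer: 3 1

Derivation:
Read 1: bits[0:4] width=4 -> value=11 (bin 1011); offset now 4 = byte 0 bit 4; 20 bits remain
Read 2: bits[4:9] width=5 -> value=17 (bin 10001); offset now 9 = byte 1 bit 1; 15 bits remain
Read 3: bits[9:19] width=10 -> value=101 (bin 0001100101); offset now 19 = byte 2 bit 3; 5 bits remain
Read 4: bits[19:20] width=1 -> value=0 (bin 0); offset now 20 = byte 2 bit 4; 4 bits remain
Read 5: bits[20:21] width=1 -> value=1 (bin 1); offset now 21 = byte 2 bit 5; 3 bits remain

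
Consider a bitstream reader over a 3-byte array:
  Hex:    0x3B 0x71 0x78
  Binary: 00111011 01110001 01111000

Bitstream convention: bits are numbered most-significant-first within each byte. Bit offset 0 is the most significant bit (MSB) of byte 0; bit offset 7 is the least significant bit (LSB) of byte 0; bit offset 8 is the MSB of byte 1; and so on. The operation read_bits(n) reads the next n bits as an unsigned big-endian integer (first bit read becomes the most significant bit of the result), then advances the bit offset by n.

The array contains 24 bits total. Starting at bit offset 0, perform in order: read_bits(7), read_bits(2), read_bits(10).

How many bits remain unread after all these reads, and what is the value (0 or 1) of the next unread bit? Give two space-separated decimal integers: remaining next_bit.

Read 1: bits[0:7] width=7 -> value=29 (bin 0011101); offset now 7 = byte 0 bit 7; 17 bits remain
Read 2: bits[7:9] width=2 -> value=2 (bin 10); offset now 9 = byte 1 bit 1; 15 bits remain
Read 3: bits[9:19] width=10 -> value=907 (bin 1110001011); offset now 19 = byte 2 bit 3; 5 bits remain

Answer: 5 1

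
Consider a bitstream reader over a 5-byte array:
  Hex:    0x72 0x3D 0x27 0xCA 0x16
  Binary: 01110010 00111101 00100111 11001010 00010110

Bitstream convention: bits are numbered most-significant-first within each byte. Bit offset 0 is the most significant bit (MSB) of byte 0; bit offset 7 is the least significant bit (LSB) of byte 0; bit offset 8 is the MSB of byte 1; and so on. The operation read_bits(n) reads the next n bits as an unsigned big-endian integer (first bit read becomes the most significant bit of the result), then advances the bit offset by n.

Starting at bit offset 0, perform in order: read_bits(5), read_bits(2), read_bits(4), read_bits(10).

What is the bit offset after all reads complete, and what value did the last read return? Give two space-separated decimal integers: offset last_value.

Answer: 21 932

Derivation:
Read 1: bits[0:5] width=5 -> value=14 (bin 01110); offset now 5 = byte 0 bit 5; 35 bits remain
Read 2: bits[5:7] width=2 -> value=1 (bin 01); offset now 7 = byte 0 bit 7; 33 bits remain
Read 3: bits[7:11] width=4 -> value=1 (bin 0001); offset now 11 = byte 1 bit 3; 29 bits remain
Read 4: bits[11:21] width=10 -> value=932 (bin 1110100100); offset now 21 = byte 2 bit 5; 19 bits remain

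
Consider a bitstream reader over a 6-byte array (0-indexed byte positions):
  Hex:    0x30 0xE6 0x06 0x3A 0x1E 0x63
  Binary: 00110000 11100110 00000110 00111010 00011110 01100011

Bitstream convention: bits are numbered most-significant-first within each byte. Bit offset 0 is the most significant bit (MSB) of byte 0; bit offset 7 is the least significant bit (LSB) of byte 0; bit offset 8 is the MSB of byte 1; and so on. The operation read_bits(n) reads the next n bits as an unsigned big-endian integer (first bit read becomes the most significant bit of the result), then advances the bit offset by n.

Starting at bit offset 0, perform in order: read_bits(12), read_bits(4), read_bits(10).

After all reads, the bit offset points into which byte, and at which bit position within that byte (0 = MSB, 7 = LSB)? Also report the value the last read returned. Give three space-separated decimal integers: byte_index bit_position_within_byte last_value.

Answer: 3 2 24

Derivation:
Read 1: bits[0:12] width=12 -> value=782 (bin 001100001110); offset now 12 = byte 1 bit 4; 36 bits remain
Read 2: bits[12:16] width=4 -> value=6 (bin 0110); offset now 16 = byte 2 bit 0; 32 bits remain
Read 3: bits[16:26] width=10 -> value=24 (bin 0000011000); offset now 26 = byte 3 bit 2; 22 bits remain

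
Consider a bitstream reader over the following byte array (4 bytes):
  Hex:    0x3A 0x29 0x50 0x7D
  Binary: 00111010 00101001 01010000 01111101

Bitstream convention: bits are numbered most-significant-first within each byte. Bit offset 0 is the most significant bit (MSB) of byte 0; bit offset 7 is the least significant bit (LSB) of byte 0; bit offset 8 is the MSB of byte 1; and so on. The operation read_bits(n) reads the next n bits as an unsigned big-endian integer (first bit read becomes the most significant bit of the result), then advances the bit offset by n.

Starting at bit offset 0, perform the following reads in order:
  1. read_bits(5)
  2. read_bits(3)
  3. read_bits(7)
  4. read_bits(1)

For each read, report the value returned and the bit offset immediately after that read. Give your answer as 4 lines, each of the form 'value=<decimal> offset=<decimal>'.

Answer: value=7 offset=5
value=2 offset=8
value=20 offset=15
value=1 offset=16

Derivation:
Read 1: bits[0:5] width=5 -> value=7 (bin 00111); offset now 5 = byte 0 bit 5; 27 bits remain
Read 2: bits[5:8] width=3 -> value=2 (bin 010); offset now 8 = byte 1 bit 0; 24 bits remain
Read 3: bits[8:15] width=7 -> value=20 (bin 0010100); offset now 15 = byte 1 bit 7; 17 bits remain
Read 4: bits[15:16] width=1 -> value=1 (bin 1); offset now 16 = byte 2 bit 0; 16 bits remain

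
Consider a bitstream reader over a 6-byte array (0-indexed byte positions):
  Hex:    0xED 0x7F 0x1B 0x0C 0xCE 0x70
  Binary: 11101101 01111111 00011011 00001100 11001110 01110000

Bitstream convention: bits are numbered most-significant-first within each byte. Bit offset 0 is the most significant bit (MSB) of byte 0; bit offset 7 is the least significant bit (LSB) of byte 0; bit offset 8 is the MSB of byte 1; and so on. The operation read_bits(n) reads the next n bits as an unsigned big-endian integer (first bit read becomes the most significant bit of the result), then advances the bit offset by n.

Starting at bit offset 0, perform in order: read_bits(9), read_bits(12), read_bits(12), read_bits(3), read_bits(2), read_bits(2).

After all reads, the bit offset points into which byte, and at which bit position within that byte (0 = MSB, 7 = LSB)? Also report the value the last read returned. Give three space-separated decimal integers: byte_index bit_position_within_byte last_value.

Answer: 5 0 2

Derivation:
Read 1: bits[0:9] width=9 -> value=474 (bin 111011010); offset now 9 = byte 1 bit 1; 39 bits remain
Read 2: bits[9:21] width=12 -> value=4067 (bin 111111100011); offset now 21 = byte 2 bit 5; 27 bits remain
Read 3: bits[21:33] width=12 -> value=1561 (bin 011000011001); offset now 33 = byte 4 bit 1; 15 bits remain
Read 4: bits[33:36] width=3 -> value=4 (bin 100); offset now 36 = byte 4 bit 4; 12 bits remain
Read 5: bits[36:38] width=2 -> value=3 (bin 11); offset now 38 = byte 4 bit 6; 10 bits remain
Read 6: bits[38:40] width=2 -> value=2 (bin 10); offset now 40 = byte 5 bit 0; 8 bits remain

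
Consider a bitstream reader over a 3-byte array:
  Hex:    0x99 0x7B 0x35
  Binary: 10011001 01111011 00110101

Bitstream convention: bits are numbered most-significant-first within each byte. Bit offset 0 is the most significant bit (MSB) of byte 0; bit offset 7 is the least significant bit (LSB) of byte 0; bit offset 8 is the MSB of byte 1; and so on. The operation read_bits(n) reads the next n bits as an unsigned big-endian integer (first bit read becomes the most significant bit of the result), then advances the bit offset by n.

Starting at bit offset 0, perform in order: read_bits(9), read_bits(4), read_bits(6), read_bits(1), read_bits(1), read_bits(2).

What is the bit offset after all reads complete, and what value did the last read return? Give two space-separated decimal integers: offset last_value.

Answer: 23 2

Derivation:
Read 1: bits[0:9] width=9 -> value=306 (bin 100110010); offset now 9 = byte 1 bit 1; 15 bits remain
Read 2: bits[9:13] width=4 -> value=15 (bin 1111); offset now 13 = byte 1 bit 5; 11 bits remain
Read 3: bits[13:19] width=6 -> value=25 (bin 011001); offset now 19 = byte 2 bit 3; 5 bits remain
Read 4: bits[19:20] width=1 -> value=1 (bin 1); offset now 20 = byte 2 bit 4; 4 bits remain
Read 5: bits[20:21] width=1 -> value=0 (bin 0); offset now 21 = byte 2 bit 5; 3 bits remain
Read 6: bits[21:23] width=2 -> value=2 (bin 10); offset now 23 = byte 2 bit 7; 1 bits remain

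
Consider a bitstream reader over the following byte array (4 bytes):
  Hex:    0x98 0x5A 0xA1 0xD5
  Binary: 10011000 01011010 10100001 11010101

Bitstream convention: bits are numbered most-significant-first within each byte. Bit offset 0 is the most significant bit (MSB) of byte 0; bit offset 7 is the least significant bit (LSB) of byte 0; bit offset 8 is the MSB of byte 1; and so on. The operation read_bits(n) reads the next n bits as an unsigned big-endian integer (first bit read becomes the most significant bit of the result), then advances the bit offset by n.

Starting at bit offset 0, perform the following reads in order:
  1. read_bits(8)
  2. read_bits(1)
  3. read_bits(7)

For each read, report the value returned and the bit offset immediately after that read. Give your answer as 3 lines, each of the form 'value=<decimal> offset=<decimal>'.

Answer: value=152 offset=8
value=0 offset=9
value=90 offset=16

Derivation:
Read 1: bits[0:8] width=8 -> value=152 (bin 10011000); offset now 8 = byte 1 bit 0; 24 bits remain
Read 2: bits[8:9] width=1 -> value=0 (bin 0); offset now 9 = byte 1 bit 1; 23 bits remain
Read 3: bits[9:16] width=7 -> value=90 (bin 1011010); offset now 16 = byte 2 bit 0; 16 bits remain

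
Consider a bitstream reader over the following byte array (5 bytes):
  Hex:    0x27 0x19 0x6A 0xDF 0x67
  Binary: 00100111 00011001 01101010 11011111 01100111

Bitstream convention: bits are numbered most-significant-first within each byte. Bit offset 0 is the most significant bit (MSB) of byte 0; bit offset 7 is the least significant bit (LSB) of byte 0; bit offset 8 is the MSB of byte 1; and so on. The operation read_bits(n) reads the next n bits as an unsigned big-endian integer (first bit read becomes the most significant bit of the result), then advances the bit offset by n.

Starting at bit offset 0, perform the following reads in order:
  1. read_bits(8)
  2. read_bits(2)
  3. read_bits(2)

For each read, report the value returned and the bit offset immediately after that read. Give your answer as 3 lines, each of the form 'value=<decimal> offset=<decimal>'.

Answer: value=39 offset=8
value=0 offset=10
value=1 offset=12

Derivation:
Read 1: bits[0:8] width=8 -> value=39 (bin 00100111); offset now 8 = byte 1 bit 0; 32 bits remain
Read 2: bits[8:10] width=2 -> value=0 (bin 00); offset now 10 = byte 1 bit 2; 30 bits remain
Read 3: bits[10:12] width=2 -> value=1 (bin 01); offset now 12 = byte 1 bit 4; 28 bits remain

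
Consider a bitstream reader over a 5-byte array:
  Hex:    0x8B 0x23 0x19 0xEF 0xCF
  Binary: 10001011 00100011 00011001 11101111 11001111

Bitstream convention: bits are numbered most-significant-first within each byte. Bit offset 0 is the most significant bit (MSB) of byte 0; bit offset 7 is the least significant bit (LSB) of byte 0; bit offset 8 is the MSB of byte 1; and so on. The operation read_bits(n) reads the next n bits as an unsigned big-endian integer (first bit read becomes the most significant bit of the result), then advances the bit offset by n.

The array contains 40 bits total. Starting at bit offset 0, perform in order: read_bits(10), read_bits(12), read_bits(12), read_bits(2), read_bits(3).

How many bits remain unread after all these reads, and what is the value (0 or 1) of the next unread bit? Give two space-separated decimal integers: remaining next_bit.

Read 1: bits[0:10] width=10 -> value=556 (bin 1000101100); offset now 10 = byte 1 bit 2; 30 bits remain
Read 2: bits[10:22] width=12 -> value=2246 (bin 100011000110); offset now 22 = byte 2 bit 6; 18 bits remain
Read 3: bits[22:34] width=12 -> value=1983 (bin 011110111111); offset now 34 = byte 4 bit 2; 6 bits remain
Read 4: bits[34:36] width=2 -> value=0 (bin 00); offset now 36 = byte 4 bit 4; 4 bits remain
Read 5: bits[36:39] width=3 -> value=7 (bin 111); offset now 39 = byte 4 bit 7; 1 bits remain

Answer: 1 1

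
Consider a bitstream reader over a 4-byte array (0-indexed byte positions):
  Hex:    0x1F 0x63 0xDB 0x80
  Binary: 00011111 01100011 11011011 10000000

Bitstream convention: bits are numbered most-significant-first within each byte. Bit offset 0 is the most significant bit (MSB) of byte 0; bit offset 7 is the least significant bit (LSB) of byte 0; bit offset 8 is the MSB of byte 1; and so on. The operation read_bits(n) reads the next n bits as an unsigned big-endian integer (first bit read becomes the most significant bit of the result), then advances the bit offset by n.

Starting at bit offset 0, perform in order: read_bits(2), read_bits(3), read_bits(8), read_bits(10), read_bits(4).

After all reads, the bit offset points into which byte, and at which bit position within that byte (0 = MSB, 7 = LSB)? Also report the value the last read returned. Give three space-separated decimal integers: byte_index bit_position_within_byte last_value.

Read 1: bits[0:2] width=2 -> value=0 (bin 00); offset now 2 = byte 0 bit 2; 30 bits remain
Read 2: bits[2:5] width=3 -> value=3 (bin 011); offset now 5 = byte 0 bit 5; 27 bits remain
Read 3: bits[5:13] width=8 -> value=236 (bin 11101100); offset now 13 = byte 1 bit 5; 19 bits remain
Read 4: bits[13:23] width=10 -> value=493 (bin 0111101101); offset now 23 = byte 2 bit 7; 9 bits remain
Read 5: bits[23:27] width=4 -> value=12 (bin 1100); offset now 27 = byte 3 bit 3; 5 bits remain

Answer: 3 3 12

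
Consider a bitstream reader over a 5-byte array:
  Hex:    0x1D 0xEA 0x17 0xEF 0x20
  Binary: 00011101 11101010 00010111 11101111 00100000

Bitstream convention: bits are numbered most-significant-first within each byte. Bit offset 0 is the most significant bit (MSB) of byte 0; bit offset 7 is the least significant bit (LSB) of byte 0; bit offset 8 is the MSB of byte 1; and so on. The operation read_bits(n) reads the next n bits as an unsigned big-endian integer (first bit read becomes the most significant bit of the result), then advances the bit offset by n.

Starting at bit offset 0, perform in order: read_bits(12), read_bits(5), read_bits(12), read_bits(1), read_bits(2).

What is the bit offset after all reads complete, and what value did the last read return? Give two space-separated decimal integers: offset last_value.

Answer: 32 3

Derivation:
Read 1: bits[0:12] width=12 -> value=478 (bin 000111011110); offset now 12 = byte 1 bit 4; 28 bits remain
Read 2: bits[12:17] width=5 -> value=20 (bin 10100); offset now 17 = byte 2 bit 1; 23 bits remain
Read 3: bits[17:29] width=12 -> value=765 (bin 001011111101); offset now 29 = byte 3 bit 5; 11 bits remain
Read 4: bits[29:30] width=1 -> value=1 (bin 1); offset now 30 = byte 3 bit 6; 10 bits remain
Read 5: bits[30:32] width=2 -> value=3 (bin 11); offset now 32 = byte 4 bit 0; 8 bits remain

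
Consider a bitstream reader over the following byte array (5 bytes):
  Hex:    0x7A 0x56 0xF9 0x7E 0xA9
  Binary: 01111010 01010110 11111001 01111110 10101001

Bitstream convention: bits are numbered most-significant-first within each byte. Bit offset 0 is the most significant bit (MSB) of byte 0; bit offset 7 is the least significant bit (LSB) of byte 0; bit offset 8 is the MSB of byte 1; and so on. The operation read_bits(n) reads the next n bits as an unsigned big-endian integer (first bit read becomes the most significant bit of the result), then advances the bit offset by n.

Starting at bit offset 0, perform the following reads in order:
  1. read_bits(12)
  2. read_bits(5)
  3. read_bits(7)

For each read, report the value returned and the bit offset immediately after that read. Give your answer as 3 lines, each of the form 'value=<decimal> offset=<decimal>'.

Answer: value=1957 offset=12
value=13 offset=17
value=121 offset=24

Derivation:
Read 1: bits[0:12] width=12 -> value=1957 (bin 011110100101); offset now 12 = byte 1 bit 4; 28 bits remain
Read 2: bits[12:17] width=5 -> value=13 (bin 01101); offset now 17 = byte 2 bit 1; 23 bits remain
Read 3: bits[17:24] width=7 -> value=121 (bin 1111001); offset now 24 = byte 3 bit 0; 16 bits remain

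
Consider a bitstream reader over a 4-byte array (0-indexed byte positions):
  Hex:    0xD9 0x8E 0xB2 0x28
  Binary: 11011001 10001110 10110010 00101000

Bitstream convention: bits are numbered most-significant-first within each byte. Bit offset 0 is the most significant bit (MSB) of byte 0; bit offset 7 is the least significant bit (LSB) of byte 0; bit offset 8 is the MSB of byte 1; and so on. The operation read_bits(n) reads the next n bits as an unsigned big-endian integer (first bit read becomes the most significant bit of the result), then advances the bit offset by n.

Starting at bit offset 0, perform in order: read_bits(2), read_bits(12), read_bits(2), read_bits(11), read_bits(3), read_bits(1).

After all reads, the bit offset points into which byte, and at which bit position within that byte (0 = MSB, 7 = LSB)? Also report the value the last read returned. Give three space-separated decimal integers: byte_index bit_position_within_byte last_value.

Read 1: bits[0:2] width=2 -> value=3 (bin 11); offset now 2 = byte 0 bit 2; 30 bits remain
Read 2: bits[2:14] width=12 -> value=1635 (bin 011001100011); offset now 14 = byte 1 bit 6; 18 bits remain
Read 3: bits[14:16] width=2 -> value=2 (bin 10); offset now 16 = byte 2 bit 0; 16 bits remain
Read 4: bits[16:27] width=11 -> value=1425 (bin 10110010001); offset now 27 = byte 3 bit 3; 5 bits remain
Read 5: bits[27:30] width=3 -> value=2 (bin 010); offset now 30 = byte 3 bit 6; 2 bits remain
Read 6: bits[30:31] width=1 -> value=0 (bin 0); offset now 31 = byte 3 bit 7; 1 bits remain

Answer: 3 7 0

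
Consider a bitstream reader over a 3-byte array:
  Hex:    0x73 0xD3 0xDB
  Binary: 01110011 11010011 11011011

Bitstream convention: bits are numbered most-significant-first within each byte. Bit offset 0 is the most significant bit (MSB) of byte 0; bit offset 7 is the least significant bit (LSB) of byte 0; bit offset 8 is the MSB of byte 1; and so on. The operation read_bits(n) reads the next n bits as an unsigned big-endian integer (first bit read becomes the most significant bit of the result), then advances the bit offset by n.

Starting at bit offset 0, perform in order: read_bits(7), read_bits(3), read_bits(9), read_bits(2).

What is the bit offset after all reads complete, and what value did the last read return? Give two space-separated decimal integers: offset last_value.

Answer: 21 3

Derivation:
Read 1: bits[0:7] width=7 -> value=57 (bin 0111001); offset now 7 = byte 0 bit 7; 17 bits remain
Read 2: bits[7:10] width=3 -> value=7 (bin 111); offset now 10 = byte 1 bit 2; 14 bits remain
Read 3: bits[10:19] width=9 -> value=158 (bin 010011110); offset now 19 = byte 2 bit 3; 5 bits remain
Read 4: bits[19:21] width=2 -> value=3 (bin 11); offset now 21 = byte 2 bit 5; 3 bits remain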